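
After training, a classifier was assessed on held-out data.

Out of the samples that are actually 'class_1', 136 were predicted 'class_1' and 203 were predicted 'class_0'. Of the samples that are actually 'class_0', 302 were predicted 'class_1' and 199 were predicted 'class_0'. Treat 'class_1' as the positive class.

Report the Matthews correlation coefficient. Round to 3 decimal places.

MCC = (TP·TN − FP·FN) / √((TP+FP)(TP+FN)(TN+FP)(TN+FN))
Numerator = 136·199 − 302·203 = -34242
Denominator = √(438·339·501·402) = √29904571764 = 172929.3837
MCC = -34242 / 172929.3837 = -0.198

-0.198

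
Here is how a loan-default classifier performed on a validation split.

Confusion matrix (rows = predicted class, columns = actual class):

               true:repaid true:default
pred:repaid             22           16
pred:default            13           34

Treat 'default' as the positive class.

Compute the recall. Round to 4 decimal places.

0.6800

Recall = TP/(TP+FN) = 34/(34+16) = 34/50 = 0.6800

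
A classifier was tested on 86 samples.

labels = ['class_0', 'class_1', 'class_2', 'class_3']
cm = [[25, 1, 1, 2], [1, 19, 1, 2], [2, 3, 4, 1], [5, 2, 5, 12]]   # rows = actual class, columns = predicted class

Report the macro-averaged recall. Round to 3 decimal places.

0.647

Per-class recall (TP/(TP+FN)):
  class_0: TP=25, FN=1+1+2=4 → 25/29 = 0.8621
  class_1: TP=19, FN=1+1+2=4 → 19/23 = 0.8261
  class_2: TP=4, FN=2+3+1=6 → 4/10 = 0.4000
  class_3: TP=12, FN=5+2+5=12 → 12/24 = 0.5000
Macro-recall = mean = (0.8621 + 0.8261 + 0.4000 + 0.5000) / 4 = 0.647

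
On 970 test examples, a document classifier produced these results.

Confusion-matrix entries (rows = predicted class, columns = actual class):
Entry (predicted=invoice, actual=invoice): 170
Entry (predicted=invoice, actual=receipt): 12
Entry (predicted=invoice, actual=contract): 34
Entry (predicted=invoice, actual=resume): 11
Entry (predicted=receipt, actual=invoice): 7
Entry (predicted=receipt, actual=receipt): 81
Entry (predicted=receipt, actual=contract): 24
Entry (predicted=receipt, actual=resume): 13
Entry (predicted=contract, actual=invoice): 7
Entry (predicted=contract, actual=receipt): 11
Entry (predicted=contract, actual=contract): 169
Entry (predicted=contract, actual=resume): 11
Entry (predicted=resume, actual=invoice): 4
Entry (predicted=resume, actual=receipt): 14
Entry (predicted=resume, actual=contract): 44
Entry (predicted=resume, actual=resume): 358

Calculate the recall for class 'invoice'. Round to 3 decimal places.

0.904

One-vs-rest for 'invoice': TP = diagonal; FP = other classes predicted 'invoice'; FN = 'invoice' predicted as other.
recall = TP/(TP+FN).
invoice: TP=170, FN=7+7+4=18 → 170/188 = 0.9043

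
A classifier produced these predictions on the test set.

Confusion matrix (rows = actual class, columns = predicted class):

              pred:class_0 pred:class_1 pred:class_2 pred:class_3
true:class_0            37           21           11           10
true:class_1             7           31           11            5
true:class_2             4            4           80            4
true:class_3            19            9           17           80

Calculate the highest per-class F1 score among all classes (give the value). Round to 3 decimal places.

Per-class F1 score (2·TP/(2·TP+FP+FN)):
  class_0: TP=37, FP=7+4+19=30, FN=21+11+10=42 → 74/146 = 0.5068
  class_1: TP=31, FP=21+4+9=34, FN=7+11+5=23 → 62/119 = 0.5210
  class_2: TP=80, FP=11+11+17=39, FN=4+4+4=12 → 160/211 = 0.7583
  class_3: TP=80, FP=10+5+4=19, FN=19+9+17=45 → 160/224 = 0.7143
Highest is class 'class_2' with F1 score = 0.758.

0.758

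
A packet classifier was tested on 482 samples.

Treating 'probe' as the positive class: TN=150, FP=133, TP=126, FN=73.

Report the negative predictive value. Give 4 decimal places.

NPV = TN/(TN+FN) = 150/(150+73) = 0.6726

0.6726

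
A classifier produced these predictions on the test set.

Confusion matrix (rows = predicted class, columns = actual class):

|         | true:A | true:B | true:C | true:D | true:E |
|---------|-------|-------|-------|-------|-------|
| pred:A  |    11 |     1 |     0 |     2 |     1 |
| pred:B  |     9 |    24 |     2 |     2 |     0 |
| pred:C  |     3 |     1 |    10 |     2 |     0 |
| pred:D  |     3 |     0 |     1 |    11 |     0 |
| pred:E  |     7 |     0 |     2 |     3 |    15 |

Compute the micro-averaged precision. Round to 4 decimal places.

Micro-averaging pools counts across classes: ΣTP=71, ΣFP=39, ΣFN=39.
Micro-precision = TP/(TP+FP) on pooled counts = 0.6455 (equals overall accuracy in single-label multiclass).

0.6455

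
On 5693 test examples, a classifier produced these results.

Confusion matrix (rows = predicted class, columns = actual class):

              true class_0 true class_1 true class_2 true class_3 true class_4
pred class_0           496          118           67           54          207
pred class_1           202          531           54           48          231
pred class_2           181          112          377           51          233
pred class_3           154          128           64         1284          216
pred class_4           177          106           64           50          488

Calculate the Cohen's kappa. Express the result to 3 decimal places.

Observed agreement pₒ = trace/N = 3176/5693 = 0.5579
Expected agreement pₑ = Σ (rowᵢ·colᵢ)/N² = (1210·942 + 995·1066 + 626·954 + 1487·1846 + 1375·885)/5693² = 0.2086
κ = (pₒ − pₑ)/(1 − pₑ) = (0.5579 − 0.2086)/(1 − 0.2086) = 0.441

0.441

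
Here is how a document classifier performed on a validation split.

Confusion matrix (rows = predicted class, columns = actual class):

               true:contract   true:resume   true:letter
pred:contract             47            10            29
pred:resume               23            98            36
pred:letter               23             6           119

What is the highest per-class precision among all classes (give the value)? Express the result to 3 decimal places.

Per-class precision (TP/(TP+FP)):
  contract: TP=47, FP=10+29=39 → 47/86 = 0.5465
  resume: TP=98, FP=23+36=59 → 98/157 = 0.6242
  letter: TP=119, FP=23+6=29 → 119/148 = 0.8041
Highest is class 'letter' with precision = 0.804.

0.804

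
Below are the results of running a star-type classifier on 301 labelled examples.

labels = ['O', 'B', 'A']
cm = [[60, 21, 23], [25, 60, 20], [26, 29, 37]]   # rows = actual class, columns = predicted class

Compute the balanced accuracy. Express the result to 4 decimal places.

Balanced accuracy = mean of per-class recall.
  O: recall = 60/104 = 0.57692
  B: recall = 60/105 = 0.57143
  A: recall = 37/92 = 0.40217
Mean = (0.57692 + 0.57143 + 0.40217) / 3 = 0.5168

0.5168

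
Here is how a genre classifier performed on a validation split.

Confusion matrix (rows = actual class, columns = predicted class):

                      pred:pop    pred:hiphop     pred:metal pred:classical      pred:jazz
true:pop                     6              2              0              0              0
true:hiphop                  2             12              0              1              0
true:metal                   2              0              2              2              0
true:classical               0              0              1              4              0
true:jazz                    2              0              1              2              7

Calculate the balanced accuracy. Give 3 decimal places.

0.653

Balanced accuracy = mean of per-class recall.
  pop: recall = 6/8 = 0.7500
  hiphop: recall = 12/15 = 0.8000
  metal: recall = 2/6 = 0.3333
  classical: recall = 4/5 = 0.8000
  jazz: recall = 7/12 = 0.5833
Mean = (0.7500 + 0.8000 + 0.3333 + 0.8000 + 0.5833) / 5 = 0.653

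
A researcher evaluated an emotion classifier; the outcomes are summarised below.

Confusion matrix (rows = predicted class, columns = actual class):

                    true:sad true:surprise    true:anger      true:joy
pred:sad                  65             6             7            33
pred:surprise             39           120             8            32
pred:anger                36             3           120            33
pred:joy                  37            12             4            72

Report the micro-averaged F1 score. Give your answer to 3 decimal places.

0.601

Micro-averaging pools counts across classes: ΣTP=377, ΣFP=250, ΣFN=250.
Micro-F1 score = 2·TP/(2·TP+FP+FN) on pooled counts = 0.601 (equals overall accuracy in single-label multiclass).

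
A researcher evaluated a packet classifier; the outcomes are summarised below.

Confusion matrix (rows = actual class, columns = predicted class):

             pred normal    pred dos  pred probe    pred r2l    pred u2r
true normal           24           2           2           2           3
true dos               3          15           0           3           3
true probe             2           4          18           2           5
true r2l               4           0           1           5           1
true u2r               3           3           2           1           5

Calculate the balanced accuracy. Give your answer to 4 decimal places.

0.5489

Balanced accuracy = mean of per-class recall.
  normal: recall = 24/33 = 0.72727
  dos: recall = 15/24 = 0.62500
  probe: recall = 18/31 = 0.58065
  r2l: recall = 5/11 = 0.45455
  u2r: recall = 5/14 = 0.35714
Mean = (0.72727 + 0.62500 + 0.58065 + 0.45455 + 0.35714) / 5 = 0.5489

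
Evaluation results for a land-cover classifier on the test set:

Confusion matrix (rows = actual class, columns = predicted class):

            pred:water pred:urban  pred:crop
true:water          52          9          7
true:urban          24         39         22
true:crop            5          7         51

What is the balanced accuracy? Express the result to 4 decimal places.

Balanced accuracy = mean of per-class recall.
  water: recall = 52/68 = 0.76471
  urban: recall = 39/85 = 0.45882
  crop: recall = 51/63 = 0.80952
Mean = (0.76471 + 0.45882 + 0.80952) / 3 = 0.6777

0.6777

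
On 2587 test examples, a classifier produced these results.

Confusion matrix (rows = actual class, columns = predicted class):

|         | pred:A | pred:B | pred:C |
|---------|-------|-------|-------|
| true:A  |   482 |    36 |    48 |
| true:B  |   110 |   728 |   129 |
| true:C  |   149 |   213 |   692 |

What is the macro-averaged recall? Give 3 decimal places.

0.754

Per-class recall (TP/(TP+FN)):
  A: TP=482, FN=36+48=84 → 482/566 = 0.8516
  B: TP=728, FN=110+129=239 → 728/967 = 0.7528
  C: TP=692, FN=149+213=362 → 692/1054 = 0.6565
Macro-recall = mean = (0.8516 + 0.7528 + 0.6565) / 3 = 0.754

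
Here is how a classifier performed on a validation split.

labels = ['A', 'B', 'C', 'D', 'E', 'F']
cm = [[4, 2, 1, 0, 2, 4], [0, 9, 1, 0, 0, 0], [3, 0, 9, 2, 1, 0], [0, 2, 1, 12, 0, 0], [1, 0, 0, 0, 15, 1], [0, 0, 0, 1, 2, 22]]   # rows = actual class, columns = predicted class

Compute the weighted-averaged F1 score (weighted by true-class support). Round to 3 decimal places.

Per-class F1 score (2·TP/(2·TP+FP+FN)):
  A: TP=4, FP=0+3+0+1+0=4, FN=2+1+0+2+4=9 → 8/21 = 0.3810
  B: TP=9, FP=2+0+2+0+0=4, FN=0+1+0+0+0=1 → 18/23 = 0.7826
  C: TP=9, FP=1+1+1+0+0=3, FN=3+0+2+1+0=6 → 18/27 = 0.6667
  D: TP=12, FP=0+0+2+0+1=3, FN=0+2+1+0+0=3 → 24/30 = 0.8000
  E: TP=15, FP=2+0+1+0+2=5, FN=1+0+0+0+1=2 → 30/37 = 0.8108
  F: TP=22, FP=4+0+0+0+1=5, FN=0+0+0+1+2=3 → 44/52 = 0.8462
Weighted-F1 score = Σ (supportᵢ/N)·F1 scoreᵢ with N=95: (13/95)·0.3810 + (10/95)·0.7826 + (15/95)·0.6667 + (15/95)·0.8000 + (17/95)·0.8108 + (25/95)·0.8462 = 0.734

0.734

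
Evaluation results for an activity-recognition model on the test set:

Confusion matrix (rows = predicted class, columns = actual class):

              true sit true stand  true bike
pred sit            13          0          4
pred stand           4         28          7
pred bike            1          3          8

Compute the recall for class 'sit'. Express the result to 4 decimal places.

0.7222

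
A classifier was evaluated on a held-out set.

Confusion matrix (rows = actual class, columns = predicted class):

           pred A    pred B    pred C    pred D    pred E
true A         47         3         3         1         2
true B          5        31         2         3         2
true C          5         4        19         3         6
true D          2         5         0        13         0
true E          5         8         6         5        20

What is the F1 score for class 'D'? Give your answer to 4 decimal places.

Treat 'D' as positive and all other classes as negative.
F1 score = 2·TP/(2·TP+FP+FN).
D: TP=13, FP=1+3+3+5=12, FN=2+5+0+0=7 → 26/45 = 0.57778

0.5778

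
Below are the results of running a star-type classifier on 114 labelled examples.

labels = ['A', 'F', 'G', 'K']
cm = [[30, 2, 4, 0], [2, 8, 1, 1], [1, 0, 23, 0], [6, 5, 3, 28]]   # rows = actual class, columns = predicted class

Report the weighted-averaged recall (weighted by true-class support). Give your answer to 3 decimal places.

0.781

Per-class recall (TP/(TP+FN)):
  A: TP=30, FN=2+4+0=6 → 30/36 = 0.8333
  F: TP=8, FN=2+1+1=4 → 8/12 = 0.6667
  G: TP=23, FN=1+0+0=1 → 23/24 = 0.9583
  K: TP=28, FN=6+5+3=14 → 28/42 = 0.6667
Weighted-recall = Σ (supportᵢ/N)·recallᵢ with N=114: (36/114)·0.8333 + (12/114)·0.6667 + (24/114)·0.9583 + (42/114)·0.6667 = 0.781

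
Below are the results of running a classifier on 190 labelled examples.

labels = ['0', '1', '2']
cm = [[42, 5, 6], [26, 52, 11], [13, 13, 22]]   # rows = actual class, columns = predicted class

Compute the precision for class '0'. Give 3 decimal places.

0.519

One-vs-rest for '0': TP = diagonal; FP = other classes predicted '0'; FN = '0' predicted as other.
precision = TP/(TP+FP).
0: TP=42, FP=26+13=39 → 42/81 = 0.5185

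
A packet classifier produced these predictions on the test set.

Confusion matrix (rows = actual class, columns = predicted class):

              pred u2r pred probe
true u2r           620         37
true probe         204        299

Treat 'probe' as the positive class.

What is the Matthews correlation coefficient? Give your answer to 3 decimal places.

0.588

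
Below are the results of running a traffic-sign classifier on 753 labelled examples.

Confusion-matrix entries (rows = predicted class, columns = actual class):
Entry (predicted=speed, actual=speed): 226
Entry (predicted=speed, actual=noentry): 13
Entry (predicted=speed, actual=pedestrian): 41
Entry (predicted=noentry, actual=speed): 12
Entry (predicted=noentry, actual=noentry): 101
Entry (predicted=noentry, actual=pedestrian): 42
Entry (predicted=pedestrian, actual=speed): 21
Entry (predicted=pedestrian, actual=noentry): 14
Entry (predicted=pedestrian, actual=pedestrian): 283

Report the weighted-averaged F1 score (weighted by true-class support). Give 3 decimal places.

Per-class F1 score (2·TP/(2·TP+FP+FN)):
  speed: TP=226, FP=13+41=54, FN=12+21=33 → 452/539 = 0.8386
  noentry: TP=101, FP=12+42=54, FN=13+14=27 → 202/283 = 0.7138
  pedestrian: TP=283, FP=21+14=35, FN=41+42=83 → 566/684 = 0.8275
Weighted-F1 score = Σ (supportᵢ/N)·F1 scoreᵢ with N=753: (259/753)·0.8386 + (128/753)·0.7138 + (366/753)·0.8275 = 0.812

0.812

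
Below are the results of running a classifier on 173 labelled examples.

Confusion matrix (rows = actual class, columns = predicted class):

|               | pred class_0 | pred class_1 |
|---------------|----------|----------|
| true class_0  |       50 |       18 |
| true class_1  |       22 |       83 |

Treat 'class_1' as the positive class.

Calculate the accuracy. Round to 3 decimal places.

Accuracy = (TP+TN)/N = (83+50)/173 = 0.769

0.769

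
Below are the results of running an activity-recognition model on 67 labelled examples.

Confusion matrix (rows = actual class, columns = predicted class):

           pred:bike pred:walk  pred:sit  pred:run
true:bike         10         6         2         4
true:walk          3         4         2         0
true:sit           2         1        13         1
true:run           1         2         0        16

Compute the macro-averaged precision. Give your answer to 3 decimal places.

Per-class precision (TP/(TP+FP)):
  bike: TP=10, FP=3+2+1=6 → 10/16 = 0.6250
  walk: TP=4, FP=6+1+2=9 → 4/13 = 0.3077
  sit: TP=13, FP=2+2+0=4 → 13/17 = 0.7647
  run: TP=16, FP=4+0+1=5 → 16/21 = 0.7619
Macro-precision = mean = (0.6250 + 0.3077 + 0.7647 + 0.7619) / 4 = 0.615

0.615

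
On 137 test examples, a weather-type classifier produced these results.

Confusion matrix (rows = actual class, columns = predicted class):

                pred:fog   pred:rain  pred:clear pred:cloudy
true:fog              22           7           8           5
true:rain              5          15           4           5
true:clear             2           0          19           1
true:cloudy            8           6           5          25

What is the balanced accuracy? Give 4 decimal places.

0.6182

Balanced accuracy = mean of per-class recall.
  fog: recall = 22/42 = 0.52381
  rain: recall = 15/29 = 0.51724
  clear: recall = 19/22 = 0.86364
  cloudy: recall = 25/44 = 0.56818
Mean = (0.52381 + 0.51724 + 0.86364 + 0.56818) / 4 = 0.6182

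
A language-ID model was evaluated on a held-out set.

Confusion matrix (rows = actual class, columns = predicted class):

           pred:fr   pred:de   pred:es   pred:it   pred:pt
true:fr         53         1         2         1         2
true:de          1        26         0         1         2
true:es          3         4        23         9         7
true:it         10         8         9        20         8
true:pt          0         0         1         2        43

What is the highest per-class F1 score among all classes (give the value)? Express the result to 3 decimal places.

Per-class F1 score (2·TP/(2·TP+FP+FN)):
  fr: TP=53, FP=1+3+10+0=14, FN=1+2+1+2=6 → 106/126 = 0.8413
  de: TP=26, FP=1+4+8+0=13, FN=1+0+1+2=4 → 52/69 = 0.7536
  es: TP=23, FP=2+0+9+1=12, FN=3+4+9+7=23 → 46/81 = 0.5679
  it: TP=20, FP=1+1+9+2=13, FN=10+8+9+8=35 → 40/88 = 0.4545
  pt: TP=43, FP=2+2+7+8=19, FN=0+0+1+2=3 → 86/108 = 0.7963
Highest is class 'fr' with F1 score = 0.841.

0.841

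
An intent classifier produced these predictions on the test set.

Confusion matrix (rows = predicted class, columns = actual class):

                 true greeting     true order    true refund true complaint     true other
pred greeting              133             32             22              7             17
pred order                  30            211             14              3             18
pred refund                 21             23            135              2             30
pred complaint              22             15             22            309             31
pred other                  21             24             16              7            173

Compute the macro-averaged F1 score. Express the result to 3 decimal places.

Per-class F1 score (2·TP/(2·TP+FP+FN)):
  greeting: TP=133, FP=32+22+7+17=78, FN=30+21+22+21=94 → 266/438 = 0.6073
  order: TP=211, FP=30+14+3+18=65, FN=32+23+15+24=94 → 422/581 = 0.7263
  refund: TP=135, FP=21+23+2+30=76, FN=22+14+22+16=74 → 270/420 = 0.6429
  complaint: TP=309, FP=22+15+22+31=90, FN=7+3+2+7=19 → 618/727 = 0.8501
  other: TP=173, FP=21+24+16+7=68, FN=17+18+30+31=96 → 346/510 = 0.6784
Macro-F1 score = mean = (0.6073 + 0.7263 + 0.6429 + 0.8501 + 0.6784) / 5 = 0.701

0.701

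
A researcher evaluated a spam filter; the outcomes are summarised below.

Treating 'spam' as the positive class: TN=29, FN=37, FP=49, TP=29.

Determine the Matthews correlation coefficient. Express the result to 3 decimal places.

MCC = (TP·TN − FP·FN) / √((TP+FP)(TP+FN)(TN+FP)(TN+FN))
Numerator = 29·29 − 49·37 = -972
Denominator = √(78·66·78·66) = √26501904 = 5148.0000
MCC = -972 / 5148.0000 = -0.189

-0.189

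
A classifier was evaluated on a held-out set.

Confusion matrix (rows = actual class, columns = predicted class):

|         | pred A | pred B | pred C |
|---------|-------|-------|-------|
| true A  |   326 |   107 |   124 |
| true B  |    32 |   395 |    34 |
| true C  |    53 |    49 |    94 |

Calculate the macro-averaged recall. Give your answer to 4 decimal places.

0.6406

Per-class recall (TP/(TP+FN)):
  A: TP=326, FN=107+124=231 → 326/557 = 0.58528
  B: TP=395, FN=32+34=66 → 395/461 = 0.85683
  C: TP=94, FN=53+49=102 → 94/196 = 0.47959
Macro-recall = mean = (0.58528 + 0.85683 + 0.47959) / 3 = 0.6406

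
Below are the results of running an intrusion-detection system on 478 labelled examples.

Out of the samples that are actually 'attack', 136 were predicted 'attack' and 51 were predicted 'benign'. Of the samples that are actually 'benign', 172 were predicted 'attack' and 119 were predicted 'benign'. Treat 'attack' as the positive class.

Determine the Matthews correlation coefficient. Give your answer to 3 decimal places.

0.139

MCC = (TP·TN − FP·FN) / √((TP+FP)(TP+FN)(TN+FP)(TN+FN))
Numerator = 136·119 − 172·51 = 7412
Denominator = √(308·187·291·170) = √2849274120 = 53378.5923
MCC = 7412 / 53378.5923 = 0.139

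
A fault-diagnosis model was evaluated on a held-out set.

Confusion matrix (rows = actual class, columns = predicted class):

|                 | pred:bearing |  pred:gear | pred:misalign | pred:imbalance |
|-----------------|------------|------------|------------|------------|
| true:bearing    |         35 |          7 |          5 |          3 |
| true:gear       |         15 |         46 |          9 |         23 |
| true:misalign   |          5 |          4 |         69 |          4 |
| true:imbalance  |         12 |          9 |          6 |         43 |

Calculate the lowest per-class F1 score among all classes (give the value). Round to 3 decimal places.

Per-class F1 score (2·TP/(2·TP+FP+FN)):
  bearing: TP=35, FP=15+5+12=32, FN=7+5+3=15 → 70/117 = 0.5983
  gear: TP=46, FP=7+4+9=20, FN=15+9+23=47 → 92/159 = 0.5786
  misalign: TP=69, FP=5+9+6=20, FN=5+4+4=13 → 138/171 = 0.8070
  imbalance: TP=43, FP=3+23+4=30, FN=12+9+6=27 → 86/143 = 0.6014
Lowest is class 'gear' with F1 score = 0.579.

0.579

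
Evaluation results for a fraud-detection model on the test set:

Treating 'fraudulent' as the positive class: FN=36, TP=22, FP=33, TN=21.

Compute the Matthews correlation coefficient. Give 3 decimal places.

MCC = (TP·TN − FP·FN) / √((TP+FP)(TP+FN)(TN+FP)(TN+FN))
Numerator = 22·21 − 33·36 = -726
Denominator = √(55·58·54·57) = √9818820 = 3133.4996
MCC = -726 / 3133.4996 = -0.232

-0.232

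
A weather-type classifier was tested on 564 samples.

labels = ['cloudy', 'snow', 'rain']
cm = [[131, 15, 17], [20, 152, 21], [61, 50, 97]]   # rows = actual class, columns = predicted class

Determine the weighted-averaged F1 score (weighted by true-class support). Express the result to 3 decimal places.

0.664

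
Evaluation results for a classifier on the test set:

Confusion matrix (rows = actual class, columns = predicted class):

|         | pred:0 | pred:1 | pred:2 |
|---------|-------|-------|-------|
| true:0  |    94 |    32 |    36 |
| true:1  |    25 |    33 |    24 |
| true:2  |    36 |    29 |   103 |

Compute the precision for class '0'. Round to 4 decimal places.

0.6065

Take TP from the diagonal, FP from the rest of the '0' prediction marginal, FN from the rest of the '0' actual marginal.
precision = TP/(TP+FP).
0: TP=94, FP=25+36=61 → 94/155 = 0.60645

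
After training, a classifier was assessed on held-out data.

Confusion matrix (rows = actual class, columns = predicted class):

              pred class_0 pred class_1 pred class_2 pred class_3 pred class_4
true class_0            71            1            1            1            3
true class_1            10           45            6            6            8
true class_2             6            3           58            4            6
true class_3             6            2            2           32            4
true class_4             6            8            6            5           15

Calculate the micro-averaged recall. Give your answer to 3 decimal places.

0.702

Micro-averaging pools counts across classes: ΣTP=221, ΣFP=94, ΣFN=94.
Micro-recall = TP/(TP+FN) on pooled counts = 0.702 (equals overall accuracy in single-label multiclass).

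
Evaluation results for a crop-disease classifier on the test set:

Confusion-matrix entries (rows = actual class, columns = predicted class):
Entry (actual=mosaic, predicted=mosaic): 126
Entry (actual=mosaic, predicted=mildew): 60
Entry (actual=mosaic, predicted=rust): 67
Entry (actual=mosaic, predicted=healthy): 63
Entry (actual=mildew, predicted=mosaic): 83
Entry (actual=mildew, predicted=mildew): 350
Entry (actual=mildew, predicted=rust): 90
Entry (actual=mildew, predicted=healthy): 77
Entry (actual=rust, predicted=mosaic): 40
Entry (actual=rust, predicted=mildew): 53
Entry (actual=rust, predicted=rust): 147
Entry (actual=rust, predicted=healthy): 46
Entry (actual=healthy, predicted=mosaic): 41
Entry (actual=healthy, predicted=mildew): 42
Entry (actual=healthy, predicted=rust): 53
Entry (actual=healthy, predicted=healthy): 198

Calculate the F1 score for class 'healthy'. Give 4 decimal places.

0.5515

Take TP from the diagonal, FP from the rest of the 'healthy' prediction marginal, FN from the rest of the 'healthy' actual marginal.
F1 score = 2·TP/(2·TP+FP+FN).
healthy: TP=198, FP=63+77+46=186, FN=41+42+53=136 → 396/718 = 0.55153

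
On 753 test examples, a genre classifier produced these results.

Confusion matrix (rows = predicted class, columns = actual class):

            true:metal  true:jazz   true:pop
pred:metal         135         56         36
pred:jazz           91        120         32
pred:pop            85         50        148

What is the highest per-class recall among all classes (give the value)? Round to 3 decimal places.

Per-class recall (TP/(TP+FN)):
  metal: TP=135, FN=91+85=176 → 135/311 = 0.4341
  jazz: TP=120, FN=56+50=106 → 120/226 = 0.5310
  pop: TP=148, FN=36+32=68 → 148/216 = 0.6852
Highest is class 'pop' with recall = 0.685.

0.685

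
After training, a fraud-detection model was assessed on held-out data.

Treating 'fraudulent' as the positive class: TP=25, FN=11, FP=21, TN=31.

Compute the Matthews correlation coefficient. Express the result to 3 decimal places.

0.286

MCC = (TP·TN − FP·FN) / √((TP+FP)(TP+FN)(TN+FP)(TN+FN))
Numerator = 25·31 − 21·11 = 544
Denominator = √(46·36·52·42) = √3616704 = 1901.7634
MCC = 544 / 1901.7634 = 0.286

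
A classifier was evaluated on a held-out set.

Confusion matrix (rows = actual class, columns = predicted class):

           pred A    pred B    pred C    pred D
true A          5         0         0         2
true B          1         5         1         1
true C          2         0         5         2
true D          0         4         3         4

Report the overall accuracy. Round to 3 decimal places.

Accuracy = trace / total = (5+5+5+4=19) / 35 = 19/35 = 0.543

0.543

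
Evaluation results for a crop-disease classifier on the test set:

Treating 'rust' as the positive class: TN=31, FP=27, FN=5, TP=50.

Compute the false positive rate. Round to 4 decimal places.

FPR = FP/(FP+TN) = 27/(27+31) = 0.4655

0.4655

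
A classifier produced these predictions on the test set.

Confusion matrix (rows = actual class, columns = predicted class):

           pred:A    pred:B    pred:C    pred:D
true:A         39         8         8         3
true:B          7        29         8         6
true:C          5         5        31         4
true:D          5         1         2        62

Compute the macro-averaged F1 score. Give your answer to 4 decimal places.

0.7057

Per-class F1 score (2·TP/(2·TP+FP+FN)):
  A: TP=39, FP=7+5+5=17, FN=8+8+3=19 → 78/114 = 0.68421
  B: TP=29, FP=8+5+1=14, FN=7+8+6=21 → 58/93 = 0.62366
  C: TP=31, FP=8+8+2=18, FN=5+5+4=14 → 62/94 = 0.65957
  D: TP=62, FP=3+6+4=13, FN=5+1+2=8 → 124/145 = 0.85517
Macro-F1 score = mean = (0.68421 + 0.62366 + 0.65957 + 0.85517) / 4 = 0.7057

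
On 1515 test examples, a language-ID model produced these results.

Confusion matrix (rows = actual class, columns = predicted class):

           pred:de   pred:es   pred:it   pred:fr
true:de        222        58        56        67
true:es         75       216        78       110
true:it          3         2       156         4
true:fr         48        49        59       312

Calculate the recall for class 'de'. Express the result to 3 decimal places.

0.551

Take TP from the diagonal, FP from the rest of the 'de' prediction marginal, FN from the rest of the 'de' actual marginal.
recall = TP/(TP+FN).
de: TP=222, FN=58+56+67=181 → 222/403 = 0.5509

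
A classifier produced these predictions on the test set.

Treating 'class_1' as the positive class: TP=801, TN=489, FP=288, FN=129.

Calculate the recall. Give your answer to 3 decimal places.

Recall = TP/(TP+FN) = 801/(801+129) = 801/930 = 0.861

0.861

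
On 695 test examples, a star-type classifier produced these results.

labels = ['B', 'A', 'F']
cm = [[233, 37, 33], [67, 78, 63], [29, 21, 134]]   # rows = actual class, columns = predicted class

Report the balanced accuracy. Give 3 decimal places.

Balanced accuracy = mean of per-class recall.
  B: recall = 233/303 = 0.7690
  A: recall = 78/208 = 0.3750
  F: recall = 134/184 = 0.7283
Mean = (0.7690 + 0.3750 + 0.7283) / 3 = 0.624

0.624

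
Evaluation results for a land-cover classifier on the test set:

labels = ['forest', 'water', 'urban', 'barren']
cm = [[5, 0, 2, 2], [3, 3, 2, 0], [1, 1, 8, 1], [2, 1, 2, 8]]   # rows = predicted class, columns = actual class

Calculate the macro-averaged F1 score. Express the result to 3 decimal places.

0.567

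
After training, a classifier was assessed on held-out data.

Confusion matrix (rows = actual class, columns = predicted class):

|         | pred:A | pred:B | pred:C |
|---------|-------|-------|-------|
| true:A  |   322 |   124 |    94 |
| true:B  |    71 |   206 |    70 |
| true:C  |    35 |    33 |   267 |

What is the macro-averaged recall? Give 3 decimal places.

Per-class recall (TP/(TP+FN)):
  A: TP=322, FN=124+94=218 → 322/540 = 0.5963
  B: TP=206, FN=71+70=141 → 206/347 = 0.5937
  C: TP=267, FN=35+33=68 → 267/335 = 0.7970
Macro-recall = mean = (0.5963 + 0.5937 + 0.7970) / 3 = 0.662

0.662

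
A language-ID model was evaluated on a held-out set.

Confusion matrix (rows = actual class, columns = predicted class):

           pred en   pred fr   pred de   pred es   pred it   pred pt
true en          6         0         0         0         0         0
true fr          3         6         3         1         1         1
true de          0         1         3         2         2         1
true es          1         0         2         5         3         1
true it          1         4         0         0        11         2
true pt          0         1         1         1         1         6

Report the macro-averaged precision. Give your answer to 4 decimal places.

0.5152

Per-class precision (TP/(TP+FP)):
  en: TP=6, FP=3+0+1+1+0=5 → 6/11 = 0.54545
  fr: TP=6, FP=0+1+0+4+1=6 → 6/12 = 0.50000
  de: TP=3, FP=0+3+2+0+1=6 → 3/9 = 0.33333
  es: TP=5, FP=0+1+2+0+1=4 → 5/9 = 0.55556
  it: TP=11, FP=0+1+2+3+1=7 → 11/18 = 0.61111
  pt: TP=6, FP=0+1+1+1+2=5 → 6/11 = 0.54545
Macro-precision = mean = (0.54545 + 0.50000 + 0.33333 + 0.55556 + 0.61111 + 0.54545) / 6 = 0.5152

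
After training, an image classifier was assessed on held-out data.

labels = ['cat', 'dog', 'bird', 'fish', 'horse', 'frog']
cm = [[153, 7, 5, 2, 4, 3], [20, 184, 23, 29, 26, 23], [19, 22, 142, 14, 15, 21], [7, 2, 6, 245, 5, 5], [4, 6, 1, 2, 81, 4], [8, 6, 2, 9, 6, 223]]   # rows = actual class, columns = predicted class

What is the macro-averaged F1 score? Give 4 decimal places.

Per-class F1 score (2·TP/(2·TP+FP+FN)):
  cat: TP=153, FP=20+19+7+4+8=58, FN=7+5+2+4+3=21 → 306/385 = 0.79481
  dog: TP=184, FP=7+22+2+6+6=43, FN=20+23+29+26+23=121 → 368/532 = 0.69173
  bird: TP=142, FP=5+23+6+1+2=37, FN=19+22+14+15+21=91 → 284/412 = 0.68932
  fish: TP=245, FP=2+29+14+2+9=56, FN=7+2+6+5+5=25 → 490/571 = 0.85814
  horse: TP=81, FP=4+26+15+5+6=56, FN=4+6+1+2+4=17 → 162/235 = 0.68936
  frog: TP=223, FP=3+23+21+5+4=56, FN=8+6+2+9+6=31 → 446/533 = 0.83677
Macro-F1 score = mean = (0.79481 + 0.69173 + 0.68932 + 0.85814 + 0.68936 + 0.83677) / 6 = 0.7600

0.7600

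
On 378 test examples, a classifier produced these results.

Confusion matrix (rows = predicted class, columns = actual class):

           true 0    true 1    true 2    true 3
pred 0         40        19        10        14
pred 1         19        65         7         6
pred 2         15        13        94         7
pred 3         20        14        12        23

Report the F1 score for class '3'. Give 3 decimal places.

F1 score = 2·TP/(2·TP+FP+FN).
3: TP=23, FP=20+14+12=46, FN=14+6+7=27 → 46/119 = 0.3866

0.387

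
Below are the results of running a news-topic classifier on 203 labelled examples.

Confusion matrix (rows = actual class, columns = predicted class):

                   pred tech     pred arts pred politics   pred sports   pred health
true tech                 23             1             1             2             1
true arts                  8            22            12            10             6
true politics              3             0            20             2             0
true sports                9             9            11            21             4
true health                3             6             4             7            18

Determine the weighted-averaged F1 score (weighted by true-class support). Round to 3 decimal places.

0.501

Per-class F1 score (2·TP/(2·TP+FP+FN)):
  tech: TP=23, FP=8+3+9+3=23, FN=1+1+2+1=5 → 46/74 = 0.6216
  arts: TP=22, FP=1+0+9+6=16, FN=8+12+10+6=36 → 44/96 = 0.4583
  politics: TP=20, FP=1+12+11+4=28, FN=3+0+2+0=5 → 40/73 = 0.5479
  sports: TP=21, FP=2+10+2+7=21, FN=9+9+11+4=33 → 42/96 = 0.4375
  health: TP=18, FP=1+6+0+4=11, FN=3+6+4+7=20 → 36/67 = 0.5373
Weighted-F1 score = Σ (supportᵢ/N)·F1 scoreᵢ with N=203: (28/203)·0.6216 + (58/203)·0.4583 + (25/203)·0.5479 + (54/203)·0.4375 + (38/203)·0.5373 = 0.501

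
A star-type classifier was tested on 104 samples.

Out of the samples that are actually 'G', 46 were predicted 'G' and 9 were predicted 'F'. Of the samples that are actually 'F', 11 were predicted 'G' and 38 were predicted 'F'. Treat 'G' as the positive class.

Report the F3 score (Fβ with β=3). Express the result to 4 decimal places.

0.8333

Fβ = (1+β²)·TP / ((1+β²)·TP + β²·FN + FP), with β²=9
= 10·46 / (10·46 + 9·9 + 11) = 0.8333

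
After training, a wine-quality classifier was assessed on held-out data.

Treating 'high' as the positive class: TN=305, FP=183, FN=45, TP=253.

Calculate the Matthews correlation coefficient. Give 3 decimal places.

0.463

MCC = (TP·TN − FP·FN) / √((TP+FP)(TP+FN)(TN+FP)(TN+FN))
Numerator = 253·305 − 183·45 = 68930
Denominator = √(436·298·488·350) = √22191702400 = 148968.7967
MCC = 68930 / 148968.7967 = 0.463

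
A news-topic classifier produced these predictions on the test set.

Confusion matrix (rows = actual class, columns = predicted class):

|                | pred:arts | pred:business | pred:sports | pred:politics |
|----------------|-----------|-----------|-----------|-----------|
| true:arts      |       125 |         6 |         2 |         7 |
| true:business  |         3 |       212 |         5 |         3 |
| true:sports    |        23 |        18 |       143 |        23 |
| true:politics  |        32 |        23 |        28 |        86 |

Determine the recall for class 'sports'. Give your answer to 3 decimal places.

0.691

Take TP from the diagonal, FP from the rest of the 'sports' prediction marginal, FN from the rest of the 'sports' actual marginal.
recall = TP/(TP+FN).
sports: TP=143, FN=23+18+23=64 → 143/207 = 0.6908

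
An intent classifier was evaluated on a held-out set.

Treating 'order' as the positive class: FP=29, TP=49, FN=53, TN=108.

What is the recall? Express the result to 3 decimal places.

Recall = TP/(TP+FN) = 49/(49+53) = 49/102 = 0.480

0.480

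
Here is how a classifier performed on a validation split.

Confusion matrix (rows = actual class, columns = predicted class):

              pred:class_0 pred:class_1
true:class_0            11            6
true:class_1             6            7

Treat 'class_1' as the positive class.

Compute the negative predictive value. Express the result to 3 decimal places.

NPV = TN/(TN+FN) = 11/(11+6) = 0.647

0.647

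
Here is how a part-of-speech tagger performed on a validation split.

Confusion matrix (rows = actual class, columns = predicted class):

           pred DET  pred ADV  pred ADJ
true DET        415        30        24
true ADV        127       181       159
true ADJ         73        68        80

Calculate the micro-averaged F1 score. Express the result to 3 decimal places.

Micro-averaging pools counts across classes: ΣTP=676, ΣFP=481, ΣFN=481.
Micro-F1 score = 2·TP/(2·TP+FP+FN) on pooled counts = 0.584 (equals overall accuracy in single-label multiclass).

0.584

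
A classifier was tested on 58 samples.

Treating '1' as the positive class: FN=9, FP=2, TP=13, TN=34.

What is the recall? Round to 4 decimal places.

Recall = TP/(TP+FN) = 13/(13+9) = 13/22 = 0.5909

0.5909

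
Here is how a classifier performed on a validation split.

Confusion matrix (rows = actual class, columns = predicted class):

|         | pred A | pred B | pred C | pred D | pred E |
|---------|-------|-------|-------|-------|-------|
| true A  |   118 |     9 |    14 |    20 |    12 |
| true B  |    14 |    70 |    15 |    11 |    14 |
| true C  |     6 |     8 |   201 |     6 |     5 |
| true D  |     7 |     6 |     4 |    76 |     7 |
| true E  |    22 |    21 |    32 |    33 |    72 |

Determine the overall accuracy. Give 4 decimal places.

Accuracy = trace / total = (118+70+201+76+72=537) / 803 = 537/803 = 0.6687

0.6687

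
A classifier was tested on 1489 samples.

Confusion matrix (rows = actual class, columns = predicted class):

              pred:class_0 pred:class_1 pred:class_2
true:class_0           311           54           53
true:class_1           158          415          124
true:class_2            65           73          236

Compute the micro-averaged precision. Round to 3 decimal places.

0.646

Micro-averaging pools counts across classes: ΣTP=962, ΣFP=527, ΣFN=527.
Micro-precision = TP/(TP+FP) on pooled counts = 0.646 (equals overall accuracy in single-label multiclass).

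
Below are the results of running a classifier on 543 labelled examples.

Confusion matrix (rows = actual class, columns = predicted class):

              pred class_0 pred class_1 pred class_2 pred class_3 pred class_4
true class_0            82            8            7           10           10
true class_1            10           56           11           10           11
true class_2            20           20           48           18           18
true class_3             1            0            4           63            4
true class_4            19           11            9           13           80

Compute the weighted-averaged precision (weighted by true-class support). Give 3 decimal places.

0.610

Per-class precision (TP/(TP+FP)):
  class_0: TP=82, FP=10+20+1+19=50 → 82/132 = 0.6212
  class_1: TP=56, FP=8+20+0+11=39 → 56/95 = 0.5895
  class_2: TP=48, FP=7+11+4+9=31 → 48/79 = 0.6076
  class_3: TP=63, FP=10+10+18+13=51 → 63/114 = 0.5526
  class_4: TP=80, FP=10+11+18+4=43 → 80/123 = 0.6504
Weighted-precision = Σ (supportᵢ/N)·precisionᵢ with N=543: (117/543)·0.6212 + (98/543)·0.5895 + (124/543)·0.6076 + (72/543)·0.5526 + (132/543)·0.6504 = 0.610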